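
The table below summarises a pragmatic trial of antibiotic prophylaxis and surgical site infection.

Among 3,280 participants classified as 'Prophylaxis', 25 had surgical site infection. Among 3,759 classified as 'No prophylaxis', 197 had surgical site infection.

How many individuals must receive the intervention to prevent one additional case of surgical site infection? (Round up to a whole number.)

23

Risk in treated group = 25/3280 = 0.00762; risk in control = 197/3759 = 0.05241.
Absolute risk reduction = 0.05241 − 0.00762 = 0.04479
NNT = 1 / ARR = 1 / 0.04479 = 22.329 → round up → 23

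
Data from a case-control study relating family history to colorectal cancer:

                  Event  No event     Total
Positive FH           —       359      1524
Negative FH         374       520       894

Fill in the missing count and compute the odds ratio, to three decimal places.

4.512

The missing cell is in the exposed row: 1524 − 359 = 1165.
So a = 1165, b = 359, c = 374, d = 520.
OR = (a·d)/(b·c) = (1165 × 520) / (359 × 374) = 605800 / 134266 = 4.51194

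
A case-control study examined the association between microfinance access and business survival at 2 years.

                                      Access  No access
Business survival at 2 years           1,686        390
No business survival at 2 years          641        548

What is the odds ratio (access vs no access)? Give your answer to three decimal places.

3.696

Reading the table with exposure as columns: a = 1686 (Access, case), b = 641 (Access, non-case), c = 390 (No access, case), d = 548.
OR = (a·d)/(b·c) = (1686 × 548) / (641 × 390) = 923928 / 249990 = 3.69586
The odds of business survival at 2 years are about 3.70 times as high in the access group.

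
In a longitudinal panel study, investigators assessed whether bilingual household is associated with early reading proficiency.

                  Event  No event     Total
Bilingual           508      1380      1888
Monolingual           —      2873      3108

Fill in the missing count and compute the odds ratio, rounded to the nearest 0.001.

The missing cell is in the unexposed row: 3108 − 2873 = 235.
So a = 508, b = 1380, c = 235, d = 2873.
OR = (a·d)/(b·c) = (508 × 2873) / (1380 × 235) = 1459484 / 324300 = 4.50041

4.500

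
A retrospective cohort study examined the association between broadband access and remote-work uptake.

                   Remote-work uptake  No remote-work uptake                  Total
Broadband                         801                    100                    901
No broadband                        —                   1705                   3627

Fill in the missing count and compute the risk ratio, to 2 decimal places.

The missing cell is in the unexposed row: 3627 − 1705 = 1922.
So a = 801, b = 100, c = 1922, d = 1705.
RR = [a/(a+b)] / [c/(c+d)] = (801/901) / (1922/3627) = 0.88901/0.52991 = 1.67765

1.68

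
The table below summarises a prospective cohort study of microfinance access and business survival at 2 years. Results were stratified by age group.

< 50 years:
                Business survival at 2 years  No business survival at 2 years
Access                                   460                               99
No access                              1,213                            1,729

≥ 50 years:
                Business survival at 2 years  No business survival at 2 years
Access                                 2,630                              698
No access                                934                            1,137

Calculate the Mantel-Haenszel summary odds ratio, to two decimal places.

OR_MH = Σ(aᵢdᵢ/nᵢ) / Σ(bᵢcᵢ/nᵢ), where nᵢ is the stratum total.
Stratum 1 (< 50 years): n = 3501; a·d/n = 460·1729/3501 = 227.1751; b·c/n = 99·1213/3501 = 34.3008
Stratum 2 (≥ 50 years): n = 5399; a·d/n = 2630·1137/5399 = 553.8637; b·c/n = 698·934/5399 = 120.7505
OR_MH = (227.1751 + 553.8637) / (34.3008 + 120.7505) = 781.0388 / 155.0513 = 5.03729

5.04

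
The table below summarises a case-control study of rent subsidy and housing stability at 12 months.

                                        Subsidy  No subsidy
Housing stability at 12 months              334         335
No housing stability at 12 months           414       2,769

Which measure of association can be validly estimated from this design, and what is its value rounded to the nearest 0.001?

Reading the table with exposure as columns: a = 334 (Subsidy, case), b = 414 (Subsidy, non-case), c = 335 (No subsidy, case), d = 2769.
This is a case-control study: participants were sampled on outcome status, so risks in the source population cannot be estimated directly — relative risk is not valid here. The odds ratio is the appropriate measure.
OR = (a·d)/(b·c) = (334 × 2769) / (414 × 335) = 924846 / 138690 = 6.66844

6.668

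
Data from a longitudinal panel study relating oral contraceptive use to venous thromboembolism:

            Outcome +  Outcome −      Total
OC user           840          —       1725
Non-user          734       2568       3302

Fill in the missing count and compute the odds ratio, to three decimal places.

The missing cell is in the exposed row: 1725 − 840 = 885.
So a = 840, b = 885, c = 734, d = 2568.
OR = (a·d)/(b·c) = (840 × 2568) / (885 × 734) = 2157120 / 649590 = 3.32074

3.321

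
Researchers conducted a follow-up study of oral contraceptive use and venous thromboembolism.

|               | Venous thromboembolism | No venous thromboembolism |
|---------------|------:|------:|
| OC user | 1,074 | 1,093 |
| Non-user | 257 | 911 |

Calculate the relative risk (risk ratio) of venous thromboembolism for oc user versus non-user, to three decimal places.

Cells: a = 1074, b = 1093, c = 257, d = 911.
Risk in exposed = 1074/2167 = 0.49562; risk in unexposed = 257/1168 = 0.22003.
RR = 0.49562 / 0.22003 = 2.25245
The risk among the exposed is 2.25 times that among the unexposed.

2.252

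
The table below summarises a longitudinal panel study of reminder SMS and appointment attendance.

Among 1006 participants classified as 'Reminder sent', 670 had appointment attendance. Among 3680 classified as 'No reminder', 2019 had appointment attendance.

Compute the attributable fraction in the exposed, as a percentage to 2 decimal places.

17.62

From the description: a = 670, b = 336, c = 2019, d = 1661.
Risk in exposed = 670/1006 = 0.66600; risk in unexposed = 2019/3680 = 0.54864.
RR = 0.66600/0.54864 = 1.21392
AR% = (RR − 1)/RR × 100 = (1.21392 − 1)/1.21392 × 100 = 17.6219%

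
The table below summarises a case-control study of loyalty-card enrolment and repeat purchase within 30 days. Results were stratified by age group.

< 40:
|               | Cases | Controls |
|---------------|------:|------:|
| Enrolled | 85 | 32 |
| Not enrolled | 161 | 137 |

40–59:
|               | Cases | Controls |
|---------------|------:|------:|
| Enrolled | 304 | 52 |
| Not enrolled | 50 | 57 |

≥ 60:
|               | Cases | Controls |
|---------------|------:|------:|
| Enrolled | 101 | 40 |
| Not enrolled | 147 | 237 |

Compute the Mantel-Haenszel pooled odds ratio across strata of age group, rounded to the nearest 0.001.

OR_MH = Σ(aᵢdᵢ/nᵢ) / Σ(bᵢcᵢ/nᵢ), where nᵢ is the stratum total.
Stratum 1 (< 40): n = 415; a·d/n = 85·137/415 = 28.0602; b·c/n = 32·161/415 = 12.4145
Stratum 2 (40–59): n = 463; a·d/n = 304·57/463 = 37.4255; b·c/n = 52·50/463 = 5.6156
Stratum 3 (≥ 60): n = 525; a·d/n = 101·237/525 = 45.5943; b·c/n = 40·147/525 = 11.2000
OR_MH = (28.0602 + 37.4255 + 45.5943) / (12.4145 + 5.6156 + 11.2000) = 111.0800 / 29.2300 = 3.80020

3.800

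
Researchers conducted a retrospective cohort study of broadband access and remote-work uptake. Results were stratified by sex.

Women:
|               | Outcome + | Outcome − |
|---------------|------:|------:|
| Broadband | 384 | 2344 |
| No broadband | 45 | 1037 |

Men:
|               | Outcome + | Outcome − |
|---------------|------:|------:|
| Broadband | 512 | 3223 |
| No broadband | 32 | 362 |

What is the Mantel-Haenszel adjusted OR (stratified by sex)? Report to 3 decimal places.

OR_MH = Σ(aᵢdᵢ/nᵢ) / Σ(bᵢcᵢ/nᵢ), where nᵢ is the stratum total.
Stratum 1 (Women): n = 3810; a·d/n = 384·1037/3810 = 104.5165; b·c/n = 2344·45/3810 = 27.6850
Stratum 2 (Men): n = 4129; a·d/n = 512·362/4129 = 44.8884; b·c/n = 3223·32/4129 = 24.9784
OR_MH = (104.5165 + 44.8884) / (27.6850 + 24.9784) = 149.4049 / 52.6635 = 2.83697

2.837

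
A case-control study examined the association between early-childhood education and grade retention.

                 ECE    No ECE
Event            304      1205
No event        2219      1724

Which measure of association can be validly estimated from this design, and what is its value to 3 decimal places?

0.196

Reading the table with exposure as columns: a = 304 (ECE, case), b = 2219 (ECE, non-case), c = 1205 (No ECE, case), d = 1724.
This is a case-control study: participants were sampled on outcome status, so risks in the source population cannot be estimated directly — relative risk is not valid here. The odds ratio is the appropriate measure.
OR = (a·d)/(b·c) = (304 × 1724) / (2219 × 1205) = 524096 / 2673895 = 0.19600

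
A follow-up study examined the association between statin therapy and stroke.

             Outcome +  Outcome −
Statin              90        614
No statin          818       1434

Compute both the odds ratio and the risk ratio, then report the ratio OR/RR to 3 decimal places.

Cells: a = 90, b = 614, c = 818, d = 1434.
OR = (90·1434)/(614·818) = 129060/502252 = 0.25696
Risk in exposed = 90/704 = 0.12784; risk in unexposed = 818/2252 = 0.36323; RR = 0.35195
OR/RR = 0.25696 / 0.35195 = 0.73010
The outcome is not rare, so the OR lies further from 1 than the RR.

0.730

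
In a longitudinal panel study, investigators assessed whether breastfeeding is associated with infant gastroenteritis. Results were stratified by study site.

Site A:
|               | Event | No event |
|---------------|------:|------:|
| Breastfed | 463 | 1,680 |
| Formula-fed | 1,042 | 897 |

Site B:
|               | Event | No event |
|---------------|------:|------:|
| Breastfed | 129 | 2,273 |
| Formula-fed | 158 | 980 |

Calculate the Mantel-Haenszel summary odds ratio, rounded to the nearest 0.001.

0.259

OR_MH = Σ(aᵢdᵢ/nᵢ) / Σ(bᵢcᵢ/nᵢ), where nᵢ is the stratum total.
Stratum 1 (Site A): n = 4082; a·d/n = 463·897/4082 = 101.7420; b·c/n = 1680·1042/4082 = 428.8486
Stratum 2 (Site B): n = 3540; a·d/n = 129·980/3540 = 35.7119; b·c/n = 2273·158/3540 = 101.4503
OR_MH = (101.7420 + 35.7119) / (428.8486 + 101.4503) = 137.4539 / 530.2989 = 0.25920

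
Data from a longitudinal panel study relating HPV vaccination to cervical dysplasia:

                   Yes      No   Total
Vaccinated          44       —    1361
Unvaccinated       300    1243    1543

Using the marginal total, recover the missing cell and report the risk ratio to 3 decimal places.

The missing cell is in the exposed row: 1361 − 44 = 1317.
So a = 44, b = 1317, c = 300, d = 1243.
RR = [a/(a+b)] / [c/(c+d)] = (44/1361) / (300/1543) = 0.03233/0.19443 = 0.16628

0.166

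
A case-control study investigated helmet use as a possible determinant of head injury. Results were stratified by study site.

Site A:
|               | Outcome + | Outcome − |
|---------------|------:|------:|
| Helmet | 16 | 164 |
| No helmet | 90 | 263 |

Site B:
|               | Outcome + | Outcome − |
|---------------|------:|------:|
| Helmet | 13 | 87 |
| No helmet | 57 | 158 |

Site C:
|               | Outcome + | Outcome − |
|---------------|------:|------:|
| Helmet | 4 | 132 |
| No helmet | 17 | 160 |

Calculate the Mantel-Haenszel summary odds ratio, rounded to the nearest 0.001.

OR_MH = Σ(aᵢdᵢ/nᵢ) / Σ(bᵢcᵢ/nᵢ), where nᵢ is the stratum total.
Stratum 1 (Site A): n = 533; a·d/n = 16·263/533 = 7.8949; b·c/n = 164·90/533 = 27.6923
Stratum 2 (Site B): n = 315; a·d/n = 13·158/315 = 6.5206; b·c/n = 87·57/315 = 15.7429
Stratum 3 (Site C): n = 313; a·d/n = 4·160/313 = 2.0447; b·c/n = 132·17/313 = 7.1693
OR_MH = (7.8949 + 6.5206 + 2.0447) / (27.6923 + 15.7429 + 7.1693) = 16.4603 / 50.6045 = 0.32527

0.325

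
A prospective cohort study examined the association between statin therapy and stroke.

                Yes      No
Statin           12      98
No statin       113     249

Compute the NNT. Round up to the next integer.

5

Risk in treated group = 12/110 = 0.10909; risk in control = 113/362 = 0.31215.
Absolute risk reduction = 0.31215 − 0.10909 = 0.20306
NNT = 1 / ARR = 1 / 0.20306 = 4.925 → round up → 5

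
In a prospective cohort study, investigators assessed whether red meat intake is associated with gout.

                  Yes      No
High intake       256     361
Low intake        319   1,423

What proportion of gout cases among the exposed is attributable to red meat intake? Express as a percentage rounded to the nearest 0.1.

55.9

Cells: a = 256, b = 361, c = 319, d = 1423.
Risk in exposed = 256/617 = 0.41491; risk in unexposed = 319/1742 = 0.18312.
RR = 0.41491/0.18312 = 2.26575
AR% = (RR − 1)/RR × 100 = (2.26575 − 1)/2.26575 × 100 = 55.8645%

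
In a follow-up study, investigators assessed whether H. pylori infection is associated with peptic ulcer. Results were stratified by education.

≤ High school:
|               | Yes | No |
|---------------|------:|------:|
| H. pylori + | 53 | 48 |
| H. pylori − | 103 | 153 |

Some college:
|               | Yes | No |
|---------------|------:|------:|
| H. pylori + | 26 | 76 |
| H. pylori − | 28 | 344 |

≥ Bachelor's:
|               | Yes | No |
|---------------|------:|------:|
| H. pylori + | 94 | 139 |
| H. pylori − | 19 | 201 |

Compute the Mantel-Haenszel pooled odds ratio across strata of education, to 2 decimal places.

OR_MH = Σ(aᵢdᵢ/nᵢ) / Σ(bᵢcᵢ/nᵢ), where nᵢ is the stratum total.
Stratum 1 (≤ High school): n = 357; a·d/n = 53·153/357 = 22.7143; b·c/n = 48·103/357 = 13.8487
Stratum 2 (Some college): n = 474; a·d/n = 26·344/474 = 18.8692; b·c/n = 76·28/474 = 4.4895
Stratum 3 (≥ Bachelor's): n = 453; a·d/n = 94·201/453 = 41.7086; b·c/n = 139·19/453 = 5.8300
OR_MH = (22.7143 + 18.8692 + 41.7086) / (13.8487 + 4.4895 + 5.8300) = 83.2921 / 24.1682 = 3.44635

3.45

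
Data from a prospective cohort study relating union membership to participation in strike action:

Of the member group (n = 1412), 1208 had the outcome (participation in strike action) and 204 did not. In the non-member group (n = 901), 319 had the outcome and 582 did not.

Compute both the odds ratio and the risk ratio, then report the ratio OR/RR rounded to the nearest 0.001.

4.471

From the description: a = 1208, b = 204, c = 319, d = 582.
OR = (1208·582)/(204·319) = 703056/65076 = 10.80361
Risk in exposed = 1208/1412 = 0.85552; risk in unexposed = 319/901 = 0.35405; RR = 2.41639
OR/RR = 10.80361 / 2.41639 = 4.47098
The outcome is not rare, so the OR lies further from 1 than the RR.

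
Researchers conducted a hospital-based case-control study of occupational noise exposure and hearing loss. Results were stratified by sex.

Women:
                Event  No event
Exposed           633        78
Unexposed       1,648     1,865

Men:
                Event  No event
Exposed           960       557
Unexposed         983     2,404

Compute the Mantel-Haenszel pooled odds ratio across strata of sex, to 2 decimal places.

OR_MH = Σ(aᵢdᵢ/nᵢ) / Σ(bᵢcᵢ/nᵢ), where nᵢ is the stratum total.
Stratum 1 (Women): n = 4224; a·d/n = 633·1865/4224 = 279.4851; b·c/n = 78·1648/4224 = 30.4318
Stratum 2 (Men): n = 4904; a·d/n = 960·2404/4904 = 470.6036; b·c/n = 557·983/4904 = 111.6499
OR_MH = (279.4851 + 470.6036) / (30.4318 + 111.6499) = 750.0887 / 142.0817 = 5.27928

5.28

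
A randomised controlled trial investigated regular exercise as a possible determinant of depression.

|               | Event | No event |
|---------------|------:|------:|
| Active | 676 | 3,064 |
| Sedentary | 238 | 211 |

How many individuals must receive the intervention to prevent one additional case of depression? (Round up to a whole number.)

Risk in treated group = 676/3740 = 0.18075; risk in control = 238/449 = 0.53007.
Absolute risk reduction = 0.53007 − 0.18075 = 0.34932
NNT = 1 / ARR = 1 / 0.34932 = 2.863 → round up → 3

3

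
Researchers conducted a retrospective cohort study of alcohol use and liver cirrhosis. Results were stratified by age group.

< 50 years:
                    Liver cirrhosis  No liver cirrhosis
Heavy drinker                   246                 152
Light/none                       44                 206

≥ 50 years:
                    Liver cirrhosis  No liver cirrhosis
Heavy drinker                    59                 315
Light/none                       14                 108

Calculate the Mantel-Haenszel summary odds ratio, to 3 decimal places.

OR_MH = Σ(aᵢdᵢ/nᵢ) / Σ(bᵢcᵢ/nᵢ), where nᵢ is the stratum total.
Stratum 1 (< 50 years): n = 648; a·d/n = 246·206/648 = 78.2037; b·c/n = 152·44/648 = 10.3210
Stratum 2 (≥ 50 years): n = 496; a·d/n = 59·108/496 = 12.8468; b·c/n = 315·14/496 = 8.8911
OR_MH = (78.2037 + 12.8468) / (10.3210 + 8.8911) = 91.0505 / 19.2121 = 4.73922

4.739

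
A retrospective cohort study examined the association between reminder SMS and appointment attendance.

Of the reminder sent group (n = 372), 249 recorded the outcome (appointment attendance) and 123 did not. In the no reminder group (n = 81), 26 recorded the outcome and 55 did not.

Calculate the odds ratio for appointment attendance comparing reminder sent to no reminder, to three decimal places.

From the description: a = 249, b = 123, c = 26, d = 55.
OR = (a·d)/(b·c) = (249 × 55) / (123 × 26) = 13695 / 3198 = 4.28236
The odds of appointment attendance are about 4.28 times as high in the reminder sent group.

4.282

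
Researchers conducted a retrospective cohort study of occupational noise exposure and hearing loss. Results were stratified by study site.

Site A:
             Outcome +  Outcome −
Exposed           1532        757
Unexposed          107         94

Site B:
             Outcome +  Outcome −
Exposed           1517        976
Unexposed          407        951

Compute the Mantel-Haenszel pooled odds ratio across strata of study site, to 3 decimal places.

OR_MH = Σ(aᵢdᵢ/nᵢ) / Σ(bᵢcᵢ/nᵢ), where nᵢ is the stratum total.
Stratum 1 (Site A): n = 2490; a·d/n = 1532·94/2490 = 57.8345; b·c/n = 757·107/2490 = 32.5297
Stratum 2 (Site B): n = 3851; a·d/n = 1517·951/3851 = 374.6214; b·c/n = 976·407/3851 = 103.1504
OR_MH = (57.8345 + 374.6214) / (32.5297 + 103.1504) = 432.4559 / 135.6801 = 3.18732

3.187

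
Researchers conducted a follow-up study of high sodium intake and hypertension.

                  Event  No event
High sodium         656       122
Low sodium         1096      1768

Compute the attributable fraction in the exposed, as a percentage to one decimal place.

Cells: a = 656, b = 122, c = 1096, d = 1768.
Risk in exposed = 656/778 = 0.84319; risk in unexposed = 1096/2864 = 0.38268.
RR = 0.84319/0.38268 = 2.20337
AR% = (RR − 1)/RR × 100 = (2.20337 − 1)/2.20337 × 100 = 54.6149%

54.6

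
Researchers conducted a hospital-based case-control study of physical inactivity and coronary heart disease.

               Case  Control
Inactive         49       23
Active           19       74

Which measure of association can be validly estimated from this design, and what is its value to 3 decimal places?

8.297

Cells: a = 49, b = 23, c = 19, d = 74.
This is a hospital-based case-control study: participants were sampled on outcome status, so risks in the source population cannot be estimated directly — relative risk is not valid here. The odds ratio is the appropriate measure.
OR = (a·d)/(b·c) = (49 × 74) / (23 × 19) = 3626 / 437 = 8.29748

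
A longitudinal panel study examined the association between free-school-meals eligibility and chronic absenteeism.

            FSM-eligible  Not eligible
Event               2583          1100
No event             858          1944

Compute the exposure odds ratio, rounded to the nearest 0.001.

5.320

Reading the table with exposure as columns: a = 2583 (FSM-eligible, case), b = 858 (FSM-eligible, non-case), c = 1100 (Not eligible, case), d = 1944.
OR = (a·d)/(b·c) = (2583 × 1944) / (858 × 1100) = 5021352 / 943800 = 5.32036
The odds of chronic absenteeism are about 5.32 times as high in the fsm-eligible group.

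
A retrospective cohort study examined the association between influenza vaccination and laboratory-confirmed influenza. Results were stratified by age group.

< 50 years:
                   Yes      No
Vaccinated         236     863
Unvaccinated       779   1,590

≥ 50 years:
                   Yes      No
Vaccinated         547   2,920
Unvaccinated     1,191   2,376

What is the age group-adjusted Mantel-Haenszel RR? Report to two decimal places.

0.53

RR_MH = Σ(aᵢ·n₀ᵢ/nᵢ) / Σ(cᵢ·n₁ᵢ/nᵢ), with n₁ᵢ = aᵢ+bᵢ (exposed), n₀ᵢ = cᵢ+dᵢ (unexposed), nᵢ = n₁ᵢ+n₀ᵢ.
Stratum 1 (< 50 years): n₁ = 1099, n₀ = 2369, n = 3468; a·n₀/n = 236·2369/3468 = 161.2122; c·n₁/n = 779·1099/3468 = 246.8630
Stratum 2 (≥ 50 years): n₁ = 3467, n₀ = 3567, n = 7034; a·n₀/n = 547·3567/7034 = 277.3883; c·n₁/n = 1191·3467/7034 = 587.0340
RR_MH = (161.2122 + 277.3883) / (246.8630 + 587.0340) = 438.6005 / 833.8970 = 0.52596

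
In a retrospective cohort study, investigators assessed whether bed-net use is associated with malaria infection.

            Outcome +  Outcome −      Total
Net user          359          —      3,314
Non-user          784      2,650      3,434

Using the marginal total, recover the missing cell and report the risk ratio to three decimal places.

The missing cell is in the exposed row: 3314 − 359 = 2955.
So a = 359, b = 2955, c = 784, d = 2650.
RR = [a/(a+b)] / [c/(c+d)] = (359/3314) / (784/3434) = 0.10833/0.22831 = 0.47449

0.474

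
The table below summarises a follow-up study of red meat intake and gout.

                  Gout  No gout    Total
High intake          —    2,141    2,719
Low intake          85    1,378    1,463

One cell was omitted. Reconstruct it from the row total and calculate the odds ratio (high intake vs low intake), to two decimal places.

The missing cell is in the exposed row: 2719 − 2141 = 578.
So a = 578, b = 2141, c = 85, d = 1378.
OR = (a·d)/(b·c) = (578 × 1378) / (2141 × 85) = 796484 / 181985 = 4.37665

4.38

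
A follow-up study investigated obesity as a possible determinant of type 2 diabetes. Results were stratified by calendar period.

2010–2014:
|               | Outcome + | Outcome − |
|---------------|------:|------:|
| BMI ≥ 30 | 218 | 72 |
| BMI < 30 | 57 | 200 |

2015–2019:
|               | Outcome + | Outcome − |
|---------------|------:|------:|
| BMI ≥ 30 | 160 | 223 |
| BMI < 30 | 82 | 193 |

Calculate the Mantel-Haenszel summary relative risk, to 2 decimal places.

2.17

RR_MH = Σ(aᵢ·n₀ᵢ/nᵢ) / Σ(cᵢ·n₁ᵢ/nᵢ), with n₁ᵢ = aᵢ+bᵢ (exposed), n₀ᵢ = cᵢ+dᵢ (unexposed), nᵢ = n₁ᵢ+n₀ᵢ.
Stratum 1 (2010–2014): n₁ = 290, n₀ = 257, n = 547; a·n₀/n = 218·257/547 = 102.4241; c·n₁/n = 57·290/547 = 30.2194
Stratum 2 (2015–2019): n₁ = 383, n₀ = 275, n = 658; a·n₀/n = 160·275/658 = 66.8693; c·n₁/n = 82·383/658 = 47.7295
RR_MH = (102.4241 + 66.8693) / (30.2194 + 47.7295) = 169.2934 / 77.9489 = 2.17185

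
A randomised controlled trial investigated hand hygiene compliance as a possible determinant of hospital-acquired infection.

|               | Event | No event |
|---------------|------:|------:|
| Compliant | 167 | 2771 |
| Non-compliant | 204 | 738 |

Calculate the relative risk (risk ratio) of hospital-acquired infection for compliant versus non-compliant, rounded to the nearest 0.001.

Cells: a = 167, b = 2771, c = 204, d = 738.
Risk in exposed = 167/2938 = 0.05684; risk in unexposed = 204/942 = 0.21656.
RR = 0.05684 / 0.21656 = 0.26247
The risk is 74% lower among the exposed than among the unexposed.

0.262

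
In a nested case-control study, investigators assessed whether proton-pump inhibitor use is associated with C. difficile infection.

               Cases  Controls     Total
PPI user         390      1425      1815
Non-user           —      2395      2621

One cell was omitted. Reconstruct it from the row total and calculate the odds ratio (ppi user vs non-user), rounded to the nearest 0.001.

2.900

The missing cell is in the unexposed row: 2621 − 2395 = 226.
So a = 390, b = 1425, c = 226, d = 2395.
OR = (a·d)/(b·c) = (390 × 2395) / (1425 × 226) = 934050 / 322050 = 2.90033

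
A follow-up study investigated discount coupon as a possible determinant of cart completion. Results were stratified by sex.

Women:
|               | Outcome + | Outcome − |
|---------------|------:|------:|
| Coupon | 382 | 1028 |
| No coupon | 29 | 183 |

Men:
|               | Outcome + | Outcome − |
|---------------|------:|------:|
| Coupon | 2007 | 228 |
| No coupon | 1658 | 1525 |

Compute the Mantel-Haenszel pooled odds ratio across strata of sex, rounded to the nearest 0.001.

OR_MH = Σ(aᵢdᵢ/nᵢ) / Σ(bᵢcᵢ/nᵢ), where nᵢ is the stratum total.
Stratum 1 (Women): n = 1622; a·d/n = 382·183/1622 = 43.0986; b·c/n = 1028·29/1622 = 18.3798
Stratum 2 (Men): n = 5418; a·d/n = 2007·1525/5418 = 564.9086; b·c/n = 228·1658/5418 = 69.7719
OR_MH = (43.0986 + 564.9086) / (18.3798 + 69.7719) = 608.0073 / 88.1516 = 6.89729

6.897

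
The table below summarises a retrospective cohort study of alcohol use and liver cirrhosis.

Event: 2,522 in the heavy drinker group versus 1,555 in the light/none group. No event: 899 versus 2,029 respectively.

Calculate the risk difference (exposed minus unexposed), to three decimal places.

From the description: a = 2522, b = 899, c = 1555, d = 2029.
Risk in exposed = 2522/3421 = 0.737211; risk in unexposed = 1555/3584 = 0.433873.
Risk difference = 0.737211 − 0.433873 = 0.303339

0.303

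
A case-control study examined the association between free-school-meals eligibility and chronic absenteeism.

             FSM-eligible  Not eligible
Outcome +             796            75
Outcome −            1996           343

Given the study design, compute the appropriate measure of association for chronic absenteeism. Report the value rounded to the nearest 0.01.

1.82

Reading the table with exposure as columns: a = 796 (FSM-eligible, case), b = 1996 (FSM-eligible, non-case), c = 75 (Not eligible, case), d = 343.
This is a case-control study: participants were sampled on outcome status, so risks in the source population cannot be estimated directly — relative risk is not valid here. The odds ratio is the appropriate measure.
OR = (a·d)/(b·c) = (796 × 343) / (1996 × 75) = 273028 / 149700 = 1.82383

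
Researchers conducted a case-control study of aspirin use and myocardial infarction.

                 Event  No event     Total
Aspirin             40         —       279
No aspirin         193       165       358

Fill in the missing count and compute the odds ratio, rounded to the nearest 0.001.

0.143

The missing cell is in the exposed row: 279 − 40 = 239.
So a = 40, b = 239, c = 193, d = 165.
OR = (a·d)/(b·c) = (40 × 165) / (239 × 193) = 6600 / 46127 = 0.14308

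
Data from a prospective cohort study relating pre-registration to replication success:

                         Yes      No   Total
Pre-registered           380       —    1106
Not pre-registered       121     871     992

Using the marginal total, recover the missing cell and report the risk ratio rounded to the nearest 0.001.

The missing cell is in the exposed row: 1106 − 380 = 726.
So a = 380, b = 726, c = 121, d = 871.
RR = [a/(a+b)] / [c/(c+d)] = (380/1106) / (121/992) = 0.34358/0.12198 = 2.81679

2.817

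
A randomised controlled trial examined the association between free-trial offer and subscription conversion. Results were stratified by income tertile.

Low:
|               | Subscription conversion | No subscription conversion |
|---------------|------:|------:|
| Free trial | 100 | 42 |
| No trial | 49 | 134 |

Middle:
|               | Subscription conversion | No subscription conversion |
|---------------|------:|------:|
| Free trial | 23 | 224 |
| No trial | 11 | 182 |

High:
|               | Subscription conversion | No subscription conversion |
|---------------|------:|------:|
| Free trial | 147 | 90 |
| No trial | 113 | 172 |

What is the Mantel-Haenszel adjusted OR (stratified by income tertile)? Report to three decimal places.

OR_MH = Σ(aᵢdᵢ/nᵢ) / Σ(bᵢcᵢ/nᵢ), where nᵢ is the stratum total.
Stratum 1 (Low): n = 325; a·d/n = 100·134/325 = 41.2308; b·c/n = 42·49/325 = 6.3323
Stratum 2 (Middle): n = 440; a·d/n = 23·182/440 = 9.5136; b·c/n = 224·11/440 = 5.6000
Stratum 3 (High): n = 522; a·d/n = 147·172/522 = 48.4368; b·c/n = 90·113/522 = 19.4828
OR_MH = (41.2308 + 9.5136 + 48.4368) / (6.3323 + 5.6000 + 19.4828) = 99.1812 / 31.4151 = 3.15712

3.157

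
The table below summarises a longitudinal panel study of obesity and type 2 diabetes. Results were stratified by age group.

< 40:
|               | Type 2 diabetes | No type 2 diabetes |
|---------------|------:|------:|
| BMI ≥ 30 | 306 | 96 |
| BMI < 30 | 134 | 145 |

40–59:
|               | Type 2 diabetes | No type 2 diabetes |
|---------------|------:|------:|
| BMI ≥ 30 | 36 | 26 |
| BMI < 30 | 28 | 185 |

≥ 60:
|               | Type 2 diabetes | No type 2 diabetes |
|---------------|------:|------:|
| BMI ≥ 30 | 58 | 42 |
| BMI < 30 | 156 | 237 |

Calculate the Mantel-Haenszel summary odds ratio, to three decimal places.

3.367

OR_MH = Σ(aᵢdᵢ/nᵢ) / Σ(bᵢcᵢ/nᵢ), where nᵢ is the stratum total.
Stratum 1 (< 40): n = 681; a·d/n = 306·145/681 = 65.1542; b·c/n = 96·134/681 = 18.8899
Stratum 2 (40–59): n = 275; a·d/n = 36·185/275 = 24.2182; b·c/n = 26·28/275 = 2.6473
Stratum 3 (≥ 60): n = 493; a·d/n = 58·237/493 = 27.8824; b·c/n = 42·156/493 = 13.2901
OR_MH = (65.1542 + 24.2182 + 27.8824) / (18.8899 + 2.6473 + 13.2901) = 117.2547 / 34.8272 = 3.36676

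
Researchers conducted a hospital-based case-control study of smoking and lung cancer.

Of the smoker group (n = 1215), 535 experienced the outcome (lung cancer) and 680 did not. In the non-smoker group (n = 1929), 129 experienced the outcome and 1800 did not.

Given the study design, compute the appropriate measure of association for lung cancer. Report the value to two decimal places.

10.98

From the description: a = 535, b = 680, c = 129, d = 1800.
This is a hospital-based case-control study: participants were sampled on outcome status, so risks in the source population cannot be estimated directly — relative risk is not valid here. The odds ratio is the appropriate measure.
OR = (a·d)/(b·c) = (535 × 1800) / (680 × 129) = 963000 / 87720 = 10.97811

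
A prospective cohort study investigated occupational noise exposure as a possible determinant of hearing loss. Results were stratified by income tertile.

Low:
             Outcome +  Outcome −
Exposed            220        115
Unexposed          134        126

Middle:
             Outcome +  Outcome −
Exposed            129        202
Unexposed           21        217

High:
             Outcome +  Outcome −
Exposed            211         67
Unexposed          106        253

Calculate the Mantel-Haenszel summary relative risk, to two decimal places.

2.01

RR_MH = Σ(aᵢ·n₀ᵢ/nᵢ) / Σ(cᵢ·n₁ᵢ/nᵢ), with n₁ᵢ = aᵢ+bᵢ (exposed), n₀ᵢ = cᵢ+dᵢ (unexposed), nᵢ = n₁ᵢ+n₀ᵢ.
Stratum 1 (Low): n₁ = 335, n₀ = 260, n = 595; a·n₀/n = 220·260/595 = 96.1345; c·n₁/n = 134·335/595 = 75.4454
Stratum 2 (Middle): n₁ = 331, n₀ = 238, n = 569; a·n₀/n = 129·238/569 = 53.9578; c·n₁/n = 21·331/569 = 12.2162
Stratum 3 (High): n₁ = 278, n₀ = 359, n = 637; a·n₀/n = 211·359/637 = 118.9152; c·n₁/n = 106·278/637 = 46.2606
RR_MH = (96.1345 + 53.9578 + 118.9152) / (75.4454 + 12.2162 + 46.2606) = 269.0075 / 133.9221 = 2.00869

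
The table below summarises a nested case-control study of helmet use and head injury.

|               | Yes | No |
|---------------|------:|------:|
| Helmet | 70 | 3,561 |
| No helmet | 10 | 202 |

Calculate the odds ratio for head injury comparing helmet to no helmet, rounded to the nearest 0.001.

0.397

Cells: a = 70, b = 3561, c = 10, d = 202.
OR = (a·d)/(b·c) = (70 × 202) / (3561 × 10) = 14140 / 35610 = 0.39708
Exposure is associated with lower odds of head injury (OR = 0.40 < 1).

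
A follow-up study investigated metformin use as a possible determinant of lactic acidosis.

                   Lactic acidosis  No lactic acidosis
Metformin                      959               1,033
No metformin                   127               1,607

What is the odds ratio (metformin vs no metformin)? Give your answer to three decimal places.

11.747

Cells: a = 959, b = 1033, c = 127, d = 1607.
OR = (a·d)/(b·c) = (959 × 1607) / (1033 × 127) = 1541113 / 131191 = 11.74709
The odds of lactic acidosis are about 11.75 times as high in the metformin group.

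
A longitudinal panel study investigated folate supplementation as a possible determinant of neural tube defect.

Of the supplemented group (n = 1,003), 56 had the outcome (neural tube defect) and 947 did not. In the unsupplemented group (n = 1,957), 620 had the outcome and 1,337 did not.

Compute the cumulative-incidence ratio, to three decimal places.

0.176

From the description: a = 56, b = 947, c = 620, d = 1337.
Risk in exposed = 56/1003 = 0.05583; risk in unexposed = 620/1957 = 0.31681.
RR = 0.05583 / 0.31681 = 0.17623
The risk is 82% lower among the exposed than among the unexposed.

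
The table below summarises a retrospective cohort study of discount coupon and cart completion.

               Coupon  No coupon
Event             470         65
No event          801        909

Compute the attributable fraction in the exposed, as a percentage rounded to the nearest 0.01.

Reading the table with exposure as columns: a = 470 (Coupon, case), b = 801 (Coupon, non-case), c = 65 (No coupon, case), d = 909.
Risk in exposed = 470/1271 = 0.36979; risk in unexposed = 65/974 = 0.06674.
RR = 0.36979/0.06674 = 5.54112
AR% = (RR − 1)/RR × 100 = (5.54112 − 1)/5.54112 × 100 = 81.9531%

81.95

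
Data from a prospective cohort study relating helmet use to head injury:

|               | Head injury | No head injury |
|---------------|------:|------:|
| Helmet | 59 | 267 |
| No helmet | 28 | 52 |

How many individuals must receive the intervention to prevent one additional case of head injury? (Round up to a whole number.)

6

Risk in treated group = 59/326 = 0.18098; risk in control = 28/80 = 0.35000.
Absolute risk reduction = 0.35000 − 0.18098 = 0.16902
NNT = 1 / ARR = 1 / 0.16902 = 5.917 → round up → 6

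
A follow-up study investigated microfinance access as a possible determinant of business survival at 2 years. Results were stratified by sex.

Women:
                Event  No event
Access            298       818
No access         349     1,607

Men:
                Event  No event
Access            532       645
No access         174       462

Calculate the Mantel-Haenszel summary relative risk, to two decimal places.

RR_MH = Σ(aᵢ·n₀ᵢ/nᵢ) / Σ(cᵢ·n₁ᵢ/nᵢ), with n₁ᵢ = aᵢ+bᵢ (exposed), n₀ᵢ = cᵢ+dᵢ (unexposed), nᵢ = n₁ᵢ+n₀ᵢ.
Stratum 1 (Women): n₁ = 1116, n₀ = 1956, n = 3072; a·n₀/n = 298·1956/3072 = 189.7422; c·n₁/n = 349·1116/3072 = 126.7852
Stratum 2 (Men): n₁ = 1177, n₀ = 636, n = 1813; a·n₀/n = 532·636/1813 = 186.6255; c·n₁/n = 174·1177/1813 = 112.9608
RR_MH = (189.7422 + 186.6255) / (126.7852 + 112.9608) = 376.3677 / 239.7460 = 1.56986

1.57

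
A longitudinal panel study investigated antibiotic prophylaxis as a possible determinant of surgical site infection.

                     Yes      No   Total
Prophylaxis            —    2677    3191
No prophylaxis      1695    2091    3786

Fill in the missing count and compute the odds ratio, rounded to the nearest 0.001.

0.237

The missing cell is in the exposed row: 3191 − 2677 = 514.
So a = 514, b = 2677, c = 1695, d = 2091.
OR = (a·d)/(b·c) = (514 × 2091) / (2677 × 1695) = 1074774 / 4537515 = 0.23686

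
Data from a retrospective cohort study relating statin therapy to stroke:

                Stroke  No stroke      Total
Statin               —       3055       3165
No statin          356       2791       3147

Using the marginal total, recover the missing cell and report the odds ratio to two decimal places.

0.28

The missing cell is in the exposed row: 3165 − 3055 = 110.
So a = 110, b = 3055, c = 356, d = 2791.
OR = (a·d)/(b·c) = (110 × 2791) / (3055 × 356) = 307010 / 1087580 = 0.28229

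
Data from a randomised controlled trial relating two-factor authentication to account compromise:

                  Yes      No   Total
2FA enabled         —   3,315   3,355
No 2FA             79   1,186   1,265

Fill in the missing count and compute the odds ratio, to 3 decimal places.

The missing cell is in the exposed row: 3355 − 3315 = 40.
So a = 40, b = 3315, c = 79, d = 1186.
OR = (a·d)/(b·c) = (40 × 1186) / (3315 × 79) = 47440 / 261885 = 0.18115

0.181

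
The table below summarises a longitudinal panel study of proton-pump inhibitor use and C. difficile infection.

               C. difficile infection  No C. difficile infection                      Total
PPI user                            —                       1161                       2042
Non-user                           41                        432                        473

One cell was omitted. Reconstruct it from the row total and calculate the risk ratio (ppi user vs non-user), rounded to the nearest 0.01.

4.98

The missing cell is in the exposed row: 2042 − 1161 = 881.
So a = 881, b = 1161, c = 41, d = 432.
RR = [a/(a+b)] / [c/(c+d)] = (881/2042) / (41/473) = 0.43144/0.08668 = 4.97734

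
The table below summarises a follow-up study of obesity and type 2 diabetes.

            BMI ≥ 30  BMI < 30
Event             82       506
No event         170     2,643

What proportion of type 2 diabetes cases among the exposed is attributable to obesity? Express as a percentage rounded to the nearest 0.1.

Reading the table with exposure as columns: a = 82 (BMI ≥ 30, case), b = 170 (BMI ≥ 30, non-case), c = 506 (BMI < 30, case), d = 2643.
Risk in exposed = 82/252 = 0.32540; risk in unexposed = 506/3149 = 0.16069.
RR = 0.32540/0.16069 = 2.02505
AR% = (RR − 1)/RR × 100 = (2.02505 − 1)/2.02505 × 100 = 50.6185%

50.6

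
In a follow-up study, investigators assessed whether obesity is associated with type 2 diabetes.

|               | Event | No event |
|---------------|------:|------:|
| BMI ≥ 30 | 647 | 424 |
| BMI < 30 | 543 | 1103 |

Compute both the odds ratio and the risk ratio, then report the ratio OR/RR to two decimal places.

Cells: a = 647, b = 424, c = 543, d = 1103.
OR = (647·1103)/(424·543) = 713641/230232 = 3.09966
Risk in exposed = 647/1071 = 0.60411; risk in unexposed = 543/1646 = 0.32989; RR = 1.83124
OR/RR = 3.09966 / 1.83124 = 1.69266
The outcome is not rare, so the OR lies further from 1 than the RR.

1.69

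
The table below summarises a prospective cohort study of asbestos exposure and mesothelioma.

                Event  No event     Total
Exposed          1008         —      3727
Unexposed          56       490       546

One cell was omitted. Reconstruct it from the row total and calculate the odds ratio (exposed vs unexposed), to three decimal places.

3.244

The missing cell is in the exposed row: 3727 − 1008 = 2719.
So a = 1008, b = 2719, c = 56, d = 490.
OR = (a·d)/(b·c) = (1008 × 490) / (2719 × 56) = 493920 / 152264 = 3.24384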